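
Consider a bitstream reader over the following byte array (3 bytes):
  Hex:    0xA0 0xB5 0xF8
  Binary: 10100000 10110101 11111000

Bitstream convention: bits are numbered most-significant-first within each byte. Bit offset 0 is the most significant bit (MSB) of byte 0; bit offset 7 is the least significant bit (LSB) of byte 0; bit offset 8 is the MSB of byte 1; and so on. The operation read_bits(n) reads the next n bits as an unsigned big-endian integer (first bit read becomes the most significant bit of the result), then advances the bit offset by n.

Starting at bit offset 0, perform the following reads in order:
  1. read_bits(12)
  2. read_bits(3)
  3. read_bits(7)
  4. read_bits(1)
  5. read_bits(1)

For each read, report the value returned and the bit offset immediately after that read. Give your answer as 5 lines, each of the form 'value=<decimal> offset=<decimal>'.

Read 1: bits[0:12] width=12 -> value=2571 (bin 101000001011); offset now 12 = byte 1 bit 4; 12 bits remain
Read 2: bits[12:15] width=3 -> value=2 (bin 010); offset now 15 = byte 1 bit 7; 9 bits remain
Read 3: bits[15:22] width=7 -> value=126 (bin 1111110); offset now 22 = byte 2 bit 6; 2 bits remain
Read 4: bits[22:23] width=1 -> value=0 (bin 0); offset now 23 = byte 2 bit 7; 1 bits remain
Read 5: bits[23:24] width=1 -> value=0 (bin 0); offset now 24 = byte 3 bit 0; 0 bits remain

Answer: value=2571 offset=12
value=2 offset=15
value=126 offset=22
value=0 offset=23
value=0 offset=24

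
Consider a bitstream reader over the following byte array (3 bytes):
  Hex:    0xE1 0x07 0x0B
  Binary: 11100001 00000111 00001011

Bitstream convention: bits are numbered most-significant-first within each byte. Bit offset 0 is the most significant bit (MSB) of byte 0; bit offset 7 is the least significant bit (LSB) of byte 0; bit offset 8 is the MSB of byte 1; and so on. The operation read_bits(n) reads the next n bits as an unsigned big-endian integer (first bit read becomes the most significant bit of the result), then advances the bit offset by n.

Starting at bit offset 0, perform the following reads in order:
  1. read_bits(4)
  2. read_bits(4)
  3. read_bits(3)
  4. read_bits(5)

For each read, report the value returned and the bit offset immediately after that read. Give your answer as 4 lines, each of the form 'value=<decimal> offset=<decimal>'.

Read 1: bits[0:4] width=4 -> value=14 (bin 1110); offset now 4 = byte 0 bit 4; 20 bits remain
Read 2: bits[4:8] width=4 -> value=1 (bin 0001); offset now 8 = byte 1 bit 0; 16 bits remain
Read 3: bits[8:11] width=3 -> value=0 (bin 000); offset now 11 = byte 1 bit 3; 13 bits remain
Read 4: bits[11:16] width=5 -> value=7 (bin 00111); offset now 16 = byte 2 bit 0; 8 bits remain

Answer: value=14 offset=4
value=1 offset=8
value=0 offset=11
value=7 offset=16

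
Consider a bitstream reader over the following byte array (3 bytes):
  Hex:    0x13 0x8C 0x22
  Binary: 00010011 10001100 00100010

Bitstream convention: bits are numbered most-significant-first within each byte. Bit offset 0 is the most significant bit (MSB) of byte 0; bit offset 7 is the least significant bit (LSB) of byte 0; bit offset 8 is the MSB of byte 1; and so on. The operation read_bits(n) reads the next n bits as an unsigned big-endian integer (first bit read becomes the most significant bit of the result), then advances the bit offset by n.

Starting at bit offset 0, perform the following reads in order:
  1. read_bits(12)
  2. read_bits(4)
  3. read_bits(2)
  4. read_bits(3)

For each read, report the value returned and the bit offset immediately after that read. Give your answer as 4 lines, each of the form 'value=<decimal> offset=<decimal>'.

Read 1: bits[0:12] width=12 -> value=312 (bin 000100111000); offset now 12 = byte 1 bit 4; 12 bits remain
Read 2: bits[12:16] width=4 -> value=12 (bin 1100); offset now 16 = byte 2 bit 0; 8 bits remain
Read 3: bits[16:18] width=2 -> value=0 (bin 00); offset now 18 = byte 2 bit 2; 6 bits remain
Read 4: bits[18:21] width=3 -> value=4 (bin 100); offset now 21 = byte 2 bit 5; 3 bits remain

Answer: value=312 offset=12
value=12 offset=16
value=0 offset=18
value=4 offset=21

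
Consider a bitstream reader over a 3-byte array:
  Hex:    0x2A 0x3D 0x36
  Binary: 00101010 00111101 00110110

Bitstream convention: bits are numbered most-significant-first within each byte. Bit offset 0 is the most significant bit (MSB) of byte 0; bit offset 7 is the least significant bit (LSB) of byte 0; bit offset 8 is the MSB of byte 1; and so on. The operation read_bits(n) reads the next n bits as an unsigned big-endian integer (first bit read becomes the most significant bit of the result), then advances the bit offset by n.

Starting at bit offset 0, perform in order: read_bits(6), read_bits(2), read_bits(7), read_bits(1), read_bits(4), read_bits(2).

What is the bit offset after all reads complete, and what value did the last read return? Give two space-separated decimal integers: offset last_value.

Read 1: bits[0:6] width=6 -> value=10 (bin 001010); offset now 6 = byte 0 bit 6; 18 bits remain
Read 2: bits[6:8] width=2 -> value=2 (bin 10); offset now 8 = byte 1 bit 0; 16 bits remain
Read 3: bits[8:15] width=7 -> value=30 (bin 0011110); offset now 15 = byte 1 bit 7; 9 bits remain
Read 4: bits[15:16] width=1 -> value=1 (bin 1); offset now 16 = byte 2 bit 0; 8 bits remain
Read 5: bits[16:20] width=4 -> value=3 (bin 0011); offset now 20 = byte 2 bit 4; 4 bits remain
Read 6: bits[20:22] width=2 -> value=1 (bin 01); offset now 22 = byte 2 bit 6; 2 bits remain

Answer: 22 1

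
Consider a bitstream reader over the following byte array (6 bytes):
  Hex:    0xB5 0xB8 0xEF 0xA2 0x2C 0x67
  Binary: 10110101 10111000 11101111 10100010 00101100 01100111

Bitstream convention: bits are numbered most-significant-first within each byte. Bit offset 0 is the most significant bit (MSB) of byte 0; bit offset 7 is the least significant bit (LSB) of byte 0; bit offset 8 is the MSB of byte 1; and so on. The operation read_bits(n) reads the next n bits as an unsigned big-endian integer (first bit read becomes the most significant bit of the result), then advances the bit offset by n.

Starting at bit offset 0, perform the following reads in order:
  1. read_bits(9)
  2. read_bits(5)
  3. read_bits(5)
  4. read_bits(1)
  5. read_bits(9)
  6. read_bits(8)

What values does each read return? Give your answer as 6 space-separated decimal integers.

Answer: 363 14 7 0 500 69

Derivation:
Read 1: bits[0:9] width=9 -> value=363 (bin 101101011); offset now 9 = byte 1 bit 1; 39 bits remain
Read 2: bits[9:14] width=5 -> value=14 (bin 01110); offset now 14 = byte 1 bit 6; 34 bits remain
Read 3: bits[14:19] width=5 -> value=7 (bin 00111); offset now 19 = byte 2 bit 3; 29 bits remain
Read 4: bits[19:20] width=1 -> value=0 (bin 0); offset now 20 = byte 2 bit 4; 28 bits remain
Read 5: bits[20:29] width=9 -> value=500 (bin 111110100); offset now 29 = byte 3 bit 5; 19 bits remain
Read 6: bits[29:37] width=8 -> value=69 (bin 01000101); offset now 37 = byte 4 bit 5; 11 bits remain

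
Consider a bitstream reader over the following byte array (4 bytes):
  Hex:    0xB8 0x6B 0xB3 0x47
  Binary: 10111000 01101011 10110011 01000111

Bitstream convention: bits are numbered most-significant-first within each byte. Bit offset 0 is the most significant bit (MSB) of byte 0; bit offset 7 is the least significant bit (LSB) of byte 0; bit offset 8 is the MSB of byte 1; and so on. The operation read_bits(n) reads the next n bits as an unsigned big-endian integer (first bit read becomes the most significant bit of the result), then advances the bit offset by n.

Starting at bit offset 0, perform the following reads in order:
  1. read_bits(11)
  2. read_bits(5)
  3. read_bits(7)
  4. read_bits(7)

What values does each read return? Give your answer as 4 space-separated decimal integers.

Answer: 1475 11 89 81

Derivation:
Read 1: bits[0:11] width=11 -> value=1475 (bin 10111000011); offset now 11 = byte 1 bit 3; 21 bits remain
Read 2: bits[11:16] width=5 -> value=11 (bin 01011); offset now 16 = byte 2 bit 0; 16 bits remain
Read 3: bits[16:23] width=7 -> value=89 (bin 1011001); offset now 23 = byte 2 bit 7; 9 bits remain
Read 4: bits[23:30] width=7 -> value=81 (bin 1010001); offset now 30 = byte 3 bit 6; 2 bits remain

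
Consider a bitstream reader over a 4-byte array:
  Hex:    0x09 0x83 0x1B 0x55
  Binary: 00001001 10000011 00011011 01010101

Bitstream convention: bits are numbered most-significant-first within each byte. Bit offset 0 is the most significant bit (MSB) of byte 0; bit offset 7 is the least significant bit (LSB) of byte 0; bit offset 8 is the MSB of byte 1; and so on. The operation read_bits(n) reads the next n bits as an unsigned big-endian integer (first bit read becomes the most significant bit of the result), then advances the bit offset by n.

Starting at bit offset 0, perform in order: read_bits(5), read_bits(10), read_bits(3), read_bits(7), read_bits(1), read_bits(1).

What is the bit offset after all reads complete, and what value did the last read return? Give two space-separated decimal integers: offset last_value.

Answer: 27 0

Derivation:
Read 1: bits[0:5] width=5 -> value=1 (bin 00001); offset now 5 = byte 0 bit 5; 27 bits remain
Read 2: bits[5:15] width=10 -> value=193 (bin 0011000001); offset now 15 = byte 1 bit 7; 17 bits remain
Read 3: bits[15:18] width=3 -> value=4 (bin 100); offset now 18 = byte 2 bit 2; 14 bits remain
Read 4: bits[18:25] width=7 -> value=54 (bin 0110110); offset now 25 = byte 3 bit 1; 7 bits remain
Read 5: bits[25:26] width=1 -> value=1 (bin 1); offset now 26 = byte 3 bit 2; 6 bits remain
Read 6: bits[26:27] width=1 -> value=0 (bin 0); offset now 27 = byte 3 bit 3; 5 bits remain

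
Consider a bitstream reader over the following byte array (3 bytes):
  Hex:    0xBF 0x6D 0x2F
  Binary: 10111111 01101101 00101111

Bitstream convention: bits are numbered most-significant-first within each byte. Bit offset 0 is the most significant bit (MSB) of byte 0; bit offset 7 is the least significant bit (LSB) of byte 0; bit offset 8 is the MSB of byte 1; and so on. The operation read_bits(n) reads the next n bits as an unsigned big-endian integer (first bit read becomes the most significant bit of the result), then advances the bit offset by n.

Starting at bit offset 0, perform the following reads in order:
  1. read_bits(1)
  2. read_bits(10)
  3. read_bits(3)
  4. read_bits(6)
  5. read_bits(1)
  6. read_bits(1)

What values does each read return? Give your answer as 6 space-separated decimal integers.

Answer: 1 507 3 18 1 1

Derivation:
Read 1: bits[0:1] width=1 -> value=1 (bin 1); offset now 1 = byte 0 bit 1; 23 bits remain
Read 2: bits[1:11] width=10 -> value=507 (bin 0111111011); offset now 11 = byte 1 bit 3; 13 bits remain
Read 3: bits[11:14] width=3 -> value=3 (bin 011); offset now 14 = byte 1 bit 6; 10 bits remain
Read 4: bits[14:20] width=6 -> value=18 (bin 010010); offset now 20 = byte 2 bit 4; 4 bits remain
Read 5: bits[20:21] width=1 -> value=1 (bin 1); offset now 21 = byte 2 bit 5; 3 bits remain
Read 6: bits[21:22] width=1 -> value=1 (bin 1); offset now 22 = byte 2 bit 6; 2 bits remain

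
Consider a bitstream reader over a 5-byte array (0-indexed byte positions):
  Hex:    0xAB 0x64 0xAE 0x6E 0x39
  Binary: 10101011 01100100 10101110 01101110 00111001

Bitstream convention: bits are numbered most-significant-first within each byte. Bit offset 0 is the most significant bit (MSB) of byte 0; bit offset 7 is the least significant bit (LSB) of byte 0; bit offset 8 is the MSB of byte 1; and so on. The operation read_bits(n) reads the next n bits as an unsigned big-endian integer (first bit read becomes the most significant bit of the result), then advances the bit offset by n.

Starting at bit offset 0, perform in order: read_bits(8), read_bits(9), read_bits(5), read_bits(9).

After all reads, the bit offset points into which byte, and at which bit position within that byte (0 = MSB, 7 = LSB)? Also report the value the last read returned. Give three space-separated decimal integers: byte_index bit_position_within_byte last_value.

Read 1: bits[0:8] width=8 -> value=171 (bin 10101011); offset now 8 = byte 1 bit 0; 32 bits remain
Read 2: bits[8:17] width=9 -> value=201 (bin 011001001); offset now 17 = byte 2 bit 1; 23 bits remain
Read 3: bits[17:22] width=5 -> value=11 (bin 01011); offset now 22 = byte 2 bit 6; 18 bits remain
Read 4: bits[22:31] width=9 -> value=311 (bin 100110111); offset now 31 = byte 3 bit 7; 9 bits remain

Answer: 3 7 311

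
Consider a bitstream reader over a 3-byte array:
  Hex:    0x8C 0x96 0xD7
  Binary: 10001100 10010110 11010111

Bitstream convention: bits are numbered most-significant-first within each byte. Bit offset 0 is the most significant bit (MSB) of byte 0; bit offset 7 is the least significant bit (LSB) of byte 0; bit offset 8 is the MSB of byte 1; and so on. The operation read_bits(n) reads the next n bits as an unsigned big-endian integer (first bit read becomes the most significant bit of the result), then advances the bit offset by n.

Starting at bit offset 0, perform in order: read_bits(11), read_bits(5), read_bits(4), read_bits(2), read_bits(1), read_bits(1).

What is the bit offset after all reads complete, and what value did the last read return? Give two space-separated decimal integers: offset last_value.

Answer: 24 1

Derivation:
Read 1: bits[0:11] width=11 -> value=1124 (bin 10001100100); offset now 11 = byte 1 bit 3; 13 bits remain
Read 2: bits[11:16] width=5 -> value=22 (bin 10110); offset now 16 = byte 2 bit 0; 8 bits remain
Read 3: bits[16:20] width=4 -> value=13 (bin 1101); offset now 20 = byte 2 bit 4; 4 bits remain
Read 4: bits[20:22] width=2 -> value=1 (bin 01); offset now 22 = byte 2 bit 6; 2 bits remain
Read 5: bits[22:23] width=1 -> value=1 (bin 1); offset now 23 = byte 2 bit 7; 1 bits remain
Read 6: bits[23:24] width=1 -> value=1 (bin 1); offset now 24 = byte 3 bit 0; 0 bits remain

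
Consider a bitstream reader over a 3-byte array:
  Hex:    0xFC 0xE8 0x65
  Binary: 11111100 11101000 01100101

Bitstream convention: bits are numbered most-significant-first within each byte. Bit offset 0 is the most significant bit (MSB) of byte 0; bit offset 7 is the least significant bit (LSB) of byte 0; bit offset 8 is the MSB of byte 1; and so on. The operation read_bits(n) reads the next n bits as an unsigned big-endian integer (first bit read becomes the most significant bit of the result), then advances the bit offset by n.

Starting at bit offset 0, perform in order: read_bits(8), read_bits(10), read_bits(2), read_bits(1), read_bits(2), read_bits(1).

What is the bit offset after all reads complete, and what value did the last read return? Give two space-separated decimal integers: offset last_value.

Read 1: bits[0:8] width=8 -> value=252 (bin 11111100); offset now 8 = byte 1 bit 0; 16 bits remain
Read 2: bits[8:18] width=10 -> value=929 (bin 1110100001); offset now 18 = byte 2 bit 2; 6 bits remain
Read 3: bits[18:20] width=2 -> value=2 (bin 10); offset now 20 = byte 2 bit 4; 4 bits remain
Read 4: bits[20:21] width=1 -> value=0 (bin 0); offset now 21 = byte 2 bit 5; 3 bits remain
Read 5: bits[21:23] width=2 -> value=2 (bin 10); offset now 23 = byte 2 bit 7; 1 bits remain
Read 6: bits[23:24] width=1 -> value=1 (bin 1); offset now 24 = byte 3 bit 0; 0 bits remain

Answer: 24 1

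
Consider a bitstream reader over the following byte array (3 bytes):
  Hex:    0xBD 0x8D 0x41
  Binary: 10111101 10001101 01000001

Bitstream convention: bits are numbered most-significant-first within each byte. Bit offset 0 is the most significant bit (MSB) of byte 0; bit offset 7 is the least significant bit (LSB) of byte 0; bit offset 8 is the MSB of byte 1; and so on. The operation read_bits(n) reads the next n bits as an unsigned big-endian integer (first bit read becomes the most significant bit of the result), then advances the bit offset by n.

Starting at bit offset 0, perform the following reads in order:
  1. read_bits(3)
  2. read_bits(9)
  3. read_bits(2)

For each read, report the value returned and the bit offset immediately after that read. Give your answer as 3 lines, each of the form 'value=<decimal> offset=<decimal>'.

Read 1: bits[0:3] width=3 -> value=5 (bin 101); offset now 3 = byte 0 bit 3; 21 bits remain
Read 2: bits[3:12] width=9 -> value=472 (bin 111011000); offset now 12 = byte 1 bit 4; 12 bits remain
Read 3: bits[12:14] width=2 -> value=3 (bin 11); offset now 14 = byte 1 bit 6; 10 bits remain

Answer: value=5 offset=3
value=472 offset=12
value=3 offset=14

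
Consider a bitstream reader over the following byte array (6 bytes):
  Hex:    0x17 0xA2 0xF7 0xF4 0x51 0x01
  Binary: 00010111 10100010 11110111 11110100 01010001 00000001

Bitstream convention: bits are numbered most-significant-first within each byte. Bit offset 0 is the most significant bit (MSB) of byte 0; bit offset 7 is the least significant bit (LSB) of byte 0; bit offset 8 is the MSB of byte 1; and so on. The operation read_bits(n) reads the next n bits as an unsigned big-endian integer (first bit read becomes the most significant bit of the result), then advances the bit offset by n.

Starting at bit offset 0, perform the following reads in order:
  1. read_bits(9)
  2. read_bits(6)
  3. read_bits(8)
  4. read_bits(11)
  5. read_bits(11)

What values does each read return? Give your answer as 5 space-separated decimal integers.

Answer: 47 17 123 2001 544

Derivation:
Read 1: bits[0:9] width=9 -> value=47 (bin 000101111); offset now 9 = byte 1 bit 1; 39 bits remain
Read 2: bits[9:15] width=6 -> value=17 (bin 010001); offset now 15 = byte 1 bit 7; 33 bits remain
Read 3: bits[15:23] width=8 -> value=123 (bin 01111011); offset now 23 = byte 2 bit 7; 25 bits remain
Read 4: bits[23:34] width=11 -> value=2001 (bin 11111010001); offset now 34 = byte 4 bit 2; 14 bits remain
Read 5: bits[34:45] width=11 -> value=544 (bin 01000100000); offset now 45 = byte 5 bit 5; 3 bits remain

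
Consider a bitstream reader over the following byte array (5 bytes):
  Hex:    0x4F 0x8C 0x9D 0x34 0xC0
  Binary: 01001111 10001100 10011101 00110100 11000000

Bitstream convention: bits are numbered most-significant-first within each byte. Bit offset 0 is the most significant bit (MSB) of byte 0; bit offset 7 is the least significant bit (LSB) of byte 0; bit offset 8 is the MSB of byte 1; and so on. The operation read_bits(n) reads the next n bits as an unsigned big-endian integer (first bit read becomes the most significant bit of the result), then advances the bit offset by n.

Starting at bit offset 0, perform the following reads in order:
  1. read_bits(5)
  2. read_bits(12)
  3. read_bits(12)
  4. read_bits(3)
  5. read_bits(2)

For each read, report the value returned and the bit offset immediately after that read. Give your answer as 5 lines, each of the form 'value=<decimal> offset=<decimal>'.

Answer: value=9 offset=5
value=3865 offset=17
value=934 offset=29
value=4 offset=32
value=3 offset=34

Derivation:
Read 1: bits[0:5] width=5 -> value=9 (bin 01001); offset now 5 = byte 0 bit 5; 35 bits remain
Read 2: bits[5:17] width=12 -> value=3865 (bin 111100011001); offset now 17 = byte 2 bit 1; 23 bits remain
Read 3: bits[17:29] width=12 -> value=934 (bin 001110100110); offset now 29 = byte 3 bit 5; 11 bits remain
Read 4: bits[29:32] width=3 -> value=4 (bin 100); offset now 32 = byte 4 bit 0; 8 bits remain
Read 5: bits[32:34] width=2 -> value=3 (bin 11); offset now 34 = byte 4 bit 2; 6 bits remain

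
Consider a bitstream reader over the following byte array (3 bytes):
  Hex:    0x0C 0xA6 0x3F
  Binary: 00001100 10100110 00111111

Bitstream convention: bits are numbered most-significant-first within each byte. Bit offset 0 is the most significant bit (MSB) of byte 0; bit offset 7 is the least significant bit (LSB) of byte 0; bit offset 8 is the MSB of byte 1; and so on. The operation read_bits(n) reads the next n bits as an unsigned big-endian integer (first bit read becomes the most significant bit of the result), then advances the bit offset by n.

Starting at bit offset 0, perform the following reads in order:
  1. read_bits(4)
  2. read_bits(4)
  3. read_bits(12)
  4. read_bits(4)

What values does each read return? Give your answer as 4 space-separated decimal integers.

Read 1: bits[0:4] width=4 -> value=0 (bin 0000); offset now 4 = byte 0 bit 4; 20 bits remain
Read 2: bits[4:8] width=4 -> value=12 (bin 1100); offset now 8 = byte 1 bit 0; 16 bits remain
Read 3: bits[8:20] width=12 -> value=2659 (bin 101001100011); offset now 20 = byte 2 bit 4; 4 bits remain
Read 4: bits[20:24] width=4 -> value=15 (bin 1111); offset now 24 = byte 3 bit 0; 0 bits remain

Answer: 0 12 2659 15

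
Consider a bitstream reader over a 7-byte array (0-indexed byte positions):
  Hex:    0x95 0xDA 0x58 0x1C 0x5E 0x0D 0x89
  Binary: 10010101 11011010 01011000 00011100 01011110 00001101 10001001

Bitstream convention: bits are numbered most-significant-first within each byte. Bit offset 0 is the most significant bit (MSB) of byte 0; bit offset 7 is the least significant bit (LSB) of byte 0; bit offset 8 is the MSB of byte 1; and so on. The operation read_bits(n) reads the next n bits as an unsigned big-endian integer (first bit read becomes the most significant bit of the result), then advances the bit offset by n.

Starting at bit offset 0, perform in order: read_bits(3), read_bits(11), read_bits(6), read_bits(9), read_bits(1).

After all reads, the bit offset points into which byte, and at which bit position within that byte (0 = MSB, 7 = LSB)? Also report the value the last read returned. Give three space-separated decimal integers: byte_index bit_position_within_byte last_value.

Answer: 3 6 1

Derivation:
Read 1: bits[0:3] width=3 -> value=4 (bin 100); offset now 3 = byte 0 bit 3; 53 bits remain
Read 2: bits[3:14] width=11 -> value=1398 (bin 10101110110); offset now 14 = byte 1 bit 6; 42 bits remain
Read 3: bits[14:20] width=6 -> value=37 (bin 100101); offset now 20 = byte 2 bit 4; 36 bits remain
Read 4: bits[20:29] width=9 -> value=259 (bin 100000011); offset now 29 = byte 3 bit 5; 27 bits remain
Read 5: bits[29:30] width=1 -> value=1 (bin 1); offset now 30 = byte 3 bit 6; 26 bits remain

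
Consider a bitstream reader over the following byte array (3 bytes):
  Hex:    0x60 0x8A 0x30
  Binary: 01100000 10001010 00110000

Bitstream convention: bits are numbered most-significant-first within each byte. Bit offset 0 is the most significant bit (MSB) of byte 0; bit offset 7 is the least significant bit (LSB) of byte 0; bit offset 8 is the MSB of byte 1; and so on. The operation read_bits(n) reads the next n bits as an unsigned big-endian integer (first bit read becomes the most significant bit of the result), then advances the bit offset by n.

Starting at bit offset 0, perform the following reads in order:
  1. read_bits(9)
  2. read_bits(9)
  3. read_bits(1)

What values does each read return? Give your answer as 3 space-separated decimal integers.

Read 1: bits[0:9] width=9 -> value=193 (bin 011000001); offset now 9 = byte 1 bit 1; 15 bits remain
Read 2: bits[9:18] width=9 -> value=40 (bin 000101000); offset now 18 = byte 2 bit 2; 6 bits remain
Read 3: bits[18:19] width=1 -> value=1 (bin 1); offset now 19 = byte 2 bit 3; 5 bits remain

Answer: 193 40 1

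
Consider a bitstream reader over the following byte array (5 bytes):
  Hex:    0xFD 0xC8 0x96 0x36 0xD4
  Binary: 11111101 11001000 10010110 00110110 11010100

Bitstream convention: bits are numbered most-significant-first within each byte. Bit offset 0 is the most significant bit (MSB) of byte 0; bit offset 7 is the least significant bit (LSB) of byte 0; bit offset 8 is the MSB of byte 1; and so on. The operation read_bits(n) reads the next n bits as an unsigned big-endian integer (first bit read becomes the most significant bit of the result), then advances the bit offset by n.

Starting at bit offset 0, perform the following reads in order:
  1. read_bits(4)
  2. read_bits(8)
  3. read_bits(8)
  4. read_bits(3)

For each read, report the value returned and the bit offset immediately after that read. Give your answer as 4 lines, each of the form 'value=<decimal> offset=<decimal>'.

Answer: value=15 offset=4
value=220 offset=12
value=137 offset=20
value=3 offset=23

Derivation:
Read 1: bits[0:4] width=4 -> value=15 (bin 1111); offset now 4 = byte 0 bit 4; 36 bits remain
Read 2: bits[4:12] width=8 -> value=220 (bin 11011100); offset now 12 = byte 1 bit 4; 28 bits remain
Read 3: bits[12:20] width=8 -> value=137 (bin 10001001); offset now 20 = byte 2 bit 4; 20 bits remain
Read 4: bits[20:23] width=3 -> value=3 (bin 011); offset now 23 = byte 2 bit 7; 17 bits remain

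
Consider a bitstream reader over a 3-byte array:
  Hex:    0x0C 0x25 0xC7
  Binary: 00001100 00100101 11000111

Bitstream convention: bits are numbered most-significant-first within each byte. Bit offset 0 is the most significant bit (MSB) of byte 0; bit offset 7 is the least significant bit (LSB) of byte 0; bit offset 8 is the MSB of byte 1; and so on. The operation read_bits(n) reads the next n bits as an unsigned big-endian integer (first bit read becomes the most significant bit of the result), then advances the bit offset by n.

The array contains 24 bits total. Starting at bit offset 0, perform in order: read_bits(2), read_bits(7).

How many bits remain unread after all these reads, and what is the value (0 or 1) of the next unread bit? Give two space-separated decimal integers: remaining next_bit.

Read 1: bits[0:2] width=2 -> value=0 (bin 00); offset now 2 = byte 0 bit 2; 22 bits remain
Read 2: bits[2:9] width=7 -> value=24 (bin 0011000); offset now 9 = byte 1 bit 1; 15 bits remain

Answer: 15 0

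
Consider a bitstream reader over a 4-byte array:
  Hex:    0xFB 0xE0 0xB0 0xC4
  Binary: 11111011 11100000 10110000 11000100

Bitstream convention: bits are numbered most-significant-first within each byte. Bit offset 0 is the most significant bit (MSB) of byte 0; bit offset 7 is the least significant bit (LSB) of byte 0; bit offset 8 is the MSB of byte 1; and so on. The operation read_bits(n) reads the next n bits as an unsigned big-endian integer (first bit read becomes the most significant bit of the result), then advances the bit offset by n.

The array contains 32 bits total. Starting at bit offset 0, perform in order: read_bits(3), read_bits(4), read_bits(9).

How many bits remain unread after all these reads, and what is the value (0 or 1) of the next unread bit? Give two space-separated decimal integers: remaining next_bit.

Read 1: bits[0:3] width=3 -> value=7 (bin 111); offset now 3 = byte 0 bit 3; 29 bits remain
Read 2: bits[3:7] width=4 -> value=13 (bin 1101); offset now 7 = byte 0 bit 7; 25 bits remain
Read 3: bits[7:16] width=9 -> value=480 (bin 111100000); offset now 16 = byte 2 bit 0; 16 bits remain

Answer: 16 1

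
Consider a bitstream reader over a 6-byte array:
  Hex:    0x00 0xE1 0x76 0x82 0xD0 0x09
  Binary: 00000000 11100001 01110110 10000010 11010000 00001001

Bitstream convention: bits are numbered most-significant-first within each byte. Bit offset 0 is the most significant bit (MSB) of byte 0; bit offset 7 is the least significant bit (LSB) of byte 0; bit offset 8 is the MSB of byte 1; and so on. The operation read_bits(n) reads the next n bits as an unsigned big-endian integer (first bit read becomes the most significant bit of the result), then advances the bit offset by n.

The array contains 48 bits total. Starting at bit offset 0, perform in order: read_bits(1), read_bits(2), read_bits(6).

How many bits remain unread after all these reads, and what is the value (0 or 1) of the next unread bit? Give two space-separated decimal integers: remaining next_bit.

Read 1: bits[0:1] width=1 -> value=0 (bin 0); offset now 1 = byte 0 bit 1; 47 bits remain
Read 2: bits[1:3] width=2 -> value=0 (bin 00); offset now 3 = byte 0 bit 3; 45 bits remain
Read 3: bits[3:9] width=6 -> value=1 (bin 000001); offset now 9 = byte 1 bit 1; 39 bits remain

Answer: 39 1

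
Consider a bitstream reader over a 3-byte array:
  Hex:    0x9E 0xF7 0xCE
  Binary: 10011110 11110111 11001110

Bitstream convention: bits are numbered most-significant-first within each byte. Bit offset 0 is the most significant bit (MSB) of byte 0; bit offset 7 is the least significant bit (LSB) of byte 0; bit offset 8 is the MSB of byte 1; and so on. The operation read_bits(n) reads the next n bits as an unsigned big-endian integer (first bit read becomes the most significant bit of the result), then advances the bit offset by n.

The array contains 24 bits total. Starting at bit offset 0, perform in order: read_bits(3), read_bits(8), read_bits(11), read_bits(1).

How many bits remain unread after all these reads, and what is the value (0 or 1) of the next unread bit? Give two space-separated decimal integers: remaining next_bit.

Answer: 1 0

Derivation:
Read 1: bits[0:3] width=3 -> value=4 (bin 100); offset now 3 = byte 0 bit 3; 21 bits remain
Read 2: bits[3:11] width=8 -> value=247 (bin 11110111); offset now 11 = byte 1 bit 3; 13 bits remain
Read 3: bits[11:22] width=11 -> value=1523 (bin 10111110011); offset now 22 = byte 2 bit 6; 2 bits remain
Read 4: bits[22:23] width=1 -> value=1 (bin 1); offset now 23 = byte 2 bit 7; 1 bits remain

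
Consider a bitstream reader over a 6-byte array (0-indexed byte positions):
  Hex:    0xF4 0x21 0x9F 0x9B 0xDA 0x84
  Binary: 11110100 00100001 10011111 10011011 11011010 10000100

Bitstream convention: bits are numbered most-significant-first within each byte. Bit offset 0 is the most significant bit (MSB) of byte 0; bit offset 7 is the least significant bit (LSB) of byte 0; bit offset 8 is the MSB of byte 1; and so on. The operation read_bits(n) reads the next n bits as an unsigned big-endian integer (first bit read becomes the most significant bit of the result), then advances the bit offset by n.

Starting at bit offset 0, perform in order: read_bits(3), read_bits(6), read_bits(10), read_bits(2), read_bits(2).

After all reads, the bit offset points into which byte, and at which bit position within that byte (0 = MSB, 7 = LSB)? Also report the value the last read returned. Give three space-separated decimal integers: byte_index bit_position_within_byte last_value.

Answer: 2 7 3

Derivation:
Read 1: bits[0:3] width=3 -> value=7 (bin 111); offset now 3 = byte 0 bit 3; 45 bits remain
Read 2: bits[3:9] width=6 -> value=40 (bin 101000); offset now 9 = byte 1 bit 1; 39 bits remain
Read 3: bits[9:19] width=10 -> value=268 (bin 0100001100); offset now 19 = byte 2 bit 3; 29 bits remain
Read 4: bits[19:21] width=2 -> value=3 (bin 11); offset now 21 = byte 2 bit 5; 27 bits remain
Read 5: bits[21:23] width=2 -> value=3 (bin 11); offset now 23 = byte 2 bit 7; 25 bits remain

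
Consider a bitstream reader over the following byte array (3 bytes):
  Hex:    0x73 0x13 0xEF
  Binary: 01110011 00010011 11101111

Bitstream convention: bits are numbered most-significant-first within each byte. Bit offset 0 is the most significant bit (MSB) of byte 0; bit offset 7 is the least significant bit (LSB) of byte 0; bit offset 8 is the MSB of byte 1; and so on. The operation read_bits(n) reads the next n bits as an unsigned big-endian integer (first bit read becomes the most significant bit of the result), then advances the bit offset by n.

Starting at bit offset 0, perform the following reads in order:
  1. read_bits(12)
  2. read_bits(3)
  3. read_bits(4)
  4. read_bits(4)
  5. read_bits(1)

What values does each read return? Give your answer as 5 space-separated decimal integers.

Answer: 1841 1 15 7 1

Derivation:
Read 1: bits[0:12] width=12 -> value=1841 (bin 011100110001); offset now 12 = byte 1 bit 4; 12 bits remain
Read 2: bits[12:15] width=3 -> value=1 (bin 001); offset now 15 = byte 1 bit 7; 9 bits remain
Read 3: bits[15:19] width=4 -> value=15 (bin 1111); offset now 19 = byte 2 bit 3; 5 bits remain
Read 4: bits[19:23] width=4 -> value=7 (bin 0111); offset now 23 = byte 2 bit 7; 1 bits remain
Read 5: bits[23:24] width=1 -> value=1 (bin 1); offset now 24 = byte 3 bit 0; 0 bits remain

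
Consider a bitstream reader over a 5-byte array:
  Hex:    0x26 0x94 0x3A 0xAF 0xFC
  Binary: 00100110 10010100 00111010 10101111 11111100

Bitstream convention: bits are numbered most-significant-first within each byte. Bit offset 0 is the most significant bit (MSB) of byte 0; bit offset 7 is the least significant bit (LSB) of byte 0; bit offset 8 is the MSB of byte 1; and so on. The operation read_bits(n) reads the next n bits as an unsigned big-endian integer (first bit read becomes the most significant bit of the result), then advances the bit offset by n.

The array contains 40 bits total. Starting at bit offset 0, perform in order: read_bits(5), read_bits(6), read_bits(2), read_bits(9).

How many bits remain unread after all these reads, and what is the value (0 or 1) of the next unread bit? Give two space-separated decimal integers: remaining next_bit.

Answer: 18 1

Derivation:
Read 1: bits[0:5] width=5 -> value=4 (bin 00100); offset now 5 = byte 0 bit 5; 35 bits remain
Read 2: bits[5:11] width=6 -> value=52 (bin 110100); offset now 11 = byte 1 bit 3; 29 bits remain
Read 3: bits[11:13] width=2 -> value=2 (bin 10); offset now 13 = byte 1 bit 5; 27 bits remain
Read 4: bits[13:22] width=9 -> value=270 (bin 100001110); offset now 22 = byte 2 bit 6; 18 bits remain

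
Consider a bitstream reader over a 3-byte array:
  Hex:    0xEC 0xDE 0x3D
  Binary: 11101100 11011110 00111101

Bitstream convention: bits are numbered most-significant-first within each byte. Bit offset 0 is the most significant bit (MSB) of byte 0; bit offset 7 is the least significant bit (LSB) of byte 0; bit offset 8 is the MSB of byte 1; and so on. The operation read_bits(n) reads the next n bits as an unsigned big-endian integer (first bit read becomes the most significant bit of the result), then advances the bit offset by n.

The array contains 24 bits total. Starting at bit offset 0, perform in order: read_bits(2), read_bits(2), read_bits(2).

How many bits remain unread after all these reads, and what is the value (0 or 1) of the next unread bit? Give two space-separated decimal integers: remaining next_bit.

Read 1: bits[0:2] width=2 -> value=3 (bin 11); offset now 2 = byte 0 bit 2; 22 bits remain
Read 2: bits[2:4] width=2 -> value=2 (bin 10); offset now 4 = byte 0 bit 4; 20 bits remain
Read 3: bits[4:6] width=2 -> value=3 (bin 11); offset now 6 = byte 0 bit 6; 18 bits remain

Answer: 18 0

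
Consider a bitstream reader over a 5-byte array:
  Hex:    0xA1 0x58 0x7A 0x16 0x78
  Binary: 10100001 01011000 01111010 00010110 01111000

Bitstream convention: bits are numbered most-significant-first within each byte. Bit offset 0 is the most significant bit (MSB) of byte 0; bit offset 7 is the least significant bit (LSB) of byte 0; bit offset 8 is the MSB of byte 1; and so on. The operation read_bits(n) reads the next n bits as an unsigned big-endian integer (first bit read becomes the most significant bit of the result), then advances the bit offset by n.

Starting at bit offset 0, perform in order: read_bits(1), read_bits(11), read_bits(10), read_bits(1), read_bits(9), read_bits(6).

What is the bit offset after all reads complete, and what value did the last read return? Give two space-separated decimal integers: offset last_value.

Read 1: bits[0:1] width=1 -> value=1 (bin 1); offset now 1 = byte 0 bit 1; 39 bits remain
Read 2: bits[1:12] width=11 -> value=533 (bin 01000010101); offset now 12 = byte 1 bit 4; 28 bits remain
Read 3: bits[12:22] width=10 -> value=542 (bin 1000011110); offset now 22 = byte 2 bit 6; 18 bits remain
Read 4: bits[22:23] width=1 -> value=1 (bin 1); offset now 23 = byte 2 bit 7; 17 bits remain
Read 5: bits[23:32] width=9 -> value=22 (bin 000010110); offset now 32 = byte 4 bit 0; 8 bits remain
Read 6: bits[32:38] width=6 -> value=30 (bin 011110); offset now 38 = byte 4 bit 6; 2 bits remain

Answer: 38 30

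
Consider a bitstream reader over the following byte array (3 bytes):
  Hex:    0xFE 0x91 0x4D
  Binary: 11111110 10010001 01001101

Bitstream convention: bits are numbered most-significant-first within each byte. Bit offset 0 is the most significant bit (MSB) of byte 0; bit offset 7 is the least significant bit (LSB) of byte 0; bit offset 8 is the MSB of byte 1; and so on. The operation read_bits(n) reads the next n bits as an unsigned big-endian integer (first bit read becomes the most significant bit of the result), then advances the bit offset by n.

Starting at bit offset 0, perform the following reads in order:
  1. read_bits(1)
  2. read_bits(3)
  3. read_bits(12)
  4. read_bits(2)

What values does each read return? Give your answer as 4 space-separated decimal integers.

Read 1: bits[0:1] width=1 -> value=1 (bin 1); offset now 1 = byte 0 bit 1; 23 bits remain
Read 2: bits[1:4] width=3 -> value=7 (bin 111); offset now 4 = byte 0 bit 4; 20 bits remain
Read 3: bits[4:16] width=12 -> value=3729 (bin 111010010001); offset now 16 = byte 2 bit 0; 8 bits remain
Read 4: bits[16:18] width=2 -> value=1 (bin 01); offset now 18 = byte 2 bit 2; 6 bits remain

Answer: 1 7 3729 1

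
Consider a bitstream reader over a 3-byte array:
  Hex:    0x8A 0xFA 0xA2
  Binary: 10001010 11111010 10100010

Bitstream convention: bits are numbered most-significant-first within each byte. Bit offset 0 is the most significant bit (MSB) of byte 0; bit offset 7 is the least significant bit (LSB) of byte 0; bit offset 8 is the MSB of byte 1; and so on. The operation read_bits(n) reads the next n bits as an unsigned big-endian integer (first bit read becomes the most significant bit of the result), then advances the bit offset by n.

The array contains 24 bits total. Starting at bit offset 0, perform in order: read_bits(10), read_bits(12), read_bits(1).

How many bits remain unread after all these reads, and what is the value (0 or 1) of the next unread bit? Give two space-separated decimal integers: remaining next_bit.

Answer: 1 0

Derivation:
Read 1: bits[0:10] width=10 -> value=555 (bin 1000101011); offset now 10 = byte 1 bit 2; 14 bits remain
Read 2: bits[10:22] width=12 -> value=3752 (bin 111010101000); offset now 22 = byte 2 bit 6; 2 bits remain
Read 3: bits[22:23] width=1 -> value=1 (bin 1); offset now 23 = byte 2 bit 7; 1 bits remain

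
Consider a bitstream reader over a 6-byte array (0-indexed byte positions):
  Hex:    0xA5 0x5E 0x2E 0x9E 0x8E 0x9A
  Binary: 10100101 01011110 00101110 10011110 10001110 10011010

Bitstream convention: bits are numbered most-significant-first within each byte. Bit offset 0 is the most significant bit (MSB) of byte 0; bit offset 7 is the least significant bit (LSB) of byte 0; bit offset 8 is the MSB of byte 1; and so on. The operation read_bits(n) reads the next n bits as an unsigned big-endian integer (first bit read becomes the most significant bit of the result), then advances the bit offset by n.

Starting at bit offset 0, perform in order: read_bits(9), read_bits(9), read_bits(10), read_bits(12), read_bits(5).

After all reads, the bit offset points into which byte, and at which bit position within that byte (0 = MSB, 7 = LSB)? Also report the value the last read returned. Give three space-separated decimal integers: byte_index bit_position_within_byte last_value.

Read 1: bits[0:9] width=9 -> value=330 (bin 101001010); offset now 9 = byte 1 bit 1; 39 bits remain
Read 2: bits[9:18] width=9 -> value=376 (bin 101111000); offset now 18 = byte 2 bit 2; 30 bits remain
Read 3: bits[18:28] width=10 -> value=745 (bin 1011101001); offset now 28 = byte 3 bit 4; 20 bits remain
Read 4: bits[28:40] width=12 -> value=3726 (bin 111010001110); offset now 40 = byte 5 bit 0; 8 bits remain
Read 5: bits[40:45] width=5 -> value=19 (bin 10011); offset now 45 = byte 5 bit 5; 3 bits remain

Answer: 5 5 19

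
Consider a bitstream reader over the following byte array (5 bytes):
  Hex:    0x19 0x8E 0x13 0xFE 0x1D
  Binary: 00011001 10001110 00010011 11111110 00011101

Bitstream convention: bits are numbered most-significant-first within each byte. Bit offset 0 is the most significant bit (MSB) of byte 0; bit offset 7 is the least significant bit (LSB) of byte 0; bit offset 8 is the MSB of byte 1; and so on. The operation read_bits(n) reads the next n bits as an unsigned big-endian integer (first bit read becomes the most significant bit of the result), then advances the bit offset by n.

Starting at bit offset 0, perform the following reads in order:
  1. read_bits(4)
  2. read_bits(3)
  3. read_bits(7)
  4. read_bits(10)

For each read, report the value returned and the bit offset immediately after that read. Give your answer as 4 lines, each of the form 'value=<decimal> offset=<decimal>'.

Answer: value=1 offset=4
value=4 offset=7
value=99 offset=14
value=531 offset=24

Derivation:
Read 1: bits[0:4] width=4 -> value=1 (bin 0001); offset now 4 = byte 0 bit 4; 36 bits remain
Read 2: bits[4:7] width=3 -> value=4 (bin 100); offset now 7 = byte 0 bit 7; 33 bits remain
Read 3: bits[7:14] width=7 -> value=99 (bin 1100011); offset now 14 = byte 1 bit 6; 26 bits remain
Read 4: bits[14:24] width=10 -> value=531 (bin 1000010011); offset now 24 = byte 3 bit 0; 16 bits remain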